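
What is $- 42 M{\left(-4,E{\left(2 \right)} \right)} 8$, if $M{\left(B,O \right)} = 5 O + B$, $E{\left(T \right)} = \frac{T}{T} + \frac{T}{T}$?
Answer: $-2016$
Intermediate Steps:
$E{\left(T \right)} = 2$ ($E{\left(T \right)} = 1 + 1 = 2$)
$M{\left(B,O \right)} = B + 5 O$
$- 42 M{\left(-4,E{\left(2 \right)} \right)} 8 = - 42 \left(-4 + 5 \cdot 2\right) 8 = - 42 \left(-4 + 10\right) 8 = \left(-42\right) 6 \cdot 8 = \left(-252\right) 8 = -2016$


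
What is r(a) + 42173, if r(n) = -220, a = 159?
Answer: 41953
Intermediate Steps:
r(a) + 42173 = -220 + 42173 = 41953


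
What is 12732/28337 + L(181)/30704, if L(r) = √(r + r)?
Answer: 12732/28337 + √362/30704 ≈ 0.44993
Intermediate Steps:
L(r) = √2*√r (L(r) = √(2*r) = √2*√r)
12732/28337 + L(181)/30704 = 12732/28337 + (√2*√181)/30704 = 12732*(1/28337) + √362*(1/30704) = 12732/28337 + √362/30704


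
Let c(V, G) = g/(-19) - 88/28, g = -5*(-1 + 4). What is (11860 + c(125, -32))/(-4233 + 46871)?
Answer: 1577067/5670854 ≈ 0.27810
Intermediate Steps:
g = -15 (g = -5*3 = -15)
c(V, G) = -313/133 (c(V, G) = -15/(-19) - 88/28 = -15*(-1/19) - 88*1/28 = 15/19 - 22/7 = -313/133)
(11860 + c(125, -32))/(-4233 + 46871) = (11860 - 313/133)/(-4233 + 46871) = (1577067/133)/42638 = (1577067/133)*(1/42638) = 1577067/5670854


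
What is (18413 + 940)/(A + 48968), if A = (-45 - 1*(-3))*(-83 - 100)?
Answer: 19353/56654 ≈ 0.34160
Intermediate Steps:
A = 7686 (A = (-45 + 3)*(-183) = -42*(-183) = 7686)
(18413 + 940)/(A + 48968) = (18413 + 940)/(7686 + 48968) = 19353/56654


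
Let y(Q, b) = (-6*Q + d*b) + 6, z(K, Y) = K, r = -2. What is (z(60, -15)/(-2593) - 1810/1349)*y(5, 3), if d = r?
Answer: 143228100/3497957 ≈ 40.946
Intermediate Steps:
d = -2
y(Q, b) = 6 - 6*Q - 2*b (y(Q, b) = (-6*Q - 2*b) + 6 = 6 - 6*Q - 2*b)
(z(60, -15)/(-2593) - 1810/1349)*y(5, 3) = (60/(-2593) - 1810/1349)*(6 - 6*5 - 2*3) = (60*(-1/2593) - 1810*1/1349)*(6 - 30 - 6) = (-60/2593 - 1810/1349)*(-30) = -4774270/3497957*(-30) = 143228100/3497957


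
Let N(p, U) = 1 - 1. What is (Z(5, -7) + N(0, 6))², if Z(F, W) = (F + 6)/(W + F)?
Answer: 121/4 ≈ 30.250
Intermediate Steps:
Z(F, W) = (6 + F)/(F + W)
N(p, U) = 0
(Z(5, -7) + N(0, 6))² = ((6 + 5)/(5 - 7) + 0)² = (11/(-2) + 0)² = (-½*11 + 0)² = (-11/2 + 0)² = (-11/2)² = 121/4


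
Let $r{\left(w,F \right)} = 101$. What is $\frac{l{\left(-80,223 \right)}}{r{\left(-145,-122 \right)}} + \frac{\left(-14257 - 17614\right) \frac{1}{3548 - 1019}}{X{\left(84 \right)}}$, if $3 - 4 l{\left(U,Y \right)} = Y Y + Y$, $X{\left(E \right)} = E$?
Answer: $- \frac{94855729}{766287} \approx -123.79$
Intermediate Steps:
$l{\left(U,Y \right)} = \frac{3}{4} - \frac{Y}{4} - \frac{Y^{2}}{4}$ ($l{\left(U,Y \right)} = \frac{3}{4} - \frac{Y Y + Y}{4} = \frac{3}{4} - \frac{Y^{2} + Y}{4} = \frac{3}{4} - \frac{Y + Y^{2}}{4} = \frac{3}{4} - \left(\frac{Y}{4} + \frac{Y^{2}}{4}\right) = \frac{3}{4} - \frac{Y}{4} - \frac{Y^{2}}{4}$)
$\frac{l{\left(-80,223 \right)}}{r{\left(-145,-122 \right)}} + \frac{\left(-14257 - 17614\right) \frac{1}{3548 - 1019}}{X{\left(84 \right)}} = \frac{\frac{3}{4} - \frac{223}{4} - \frac{223^{2}}{4}}{101} + \frac{\left(-14257 - 17614\right) \frac{1}{3548 - 1019}}{84} = \left(\frac{3}{4} - \frac{223}{4} - \frac{49729}{4}\right) \frac{1}{101} + - \frac{31871}{2529} \cdot \frac{1}{84} = \left(\frac{3}{4} - \frac{223}{4} - \frac{49729}{4}\right) \frac{1}{101} + \left(-31871\right) \frac{1}{2529} \cdot \frac{1}{84} = \left(- \frac{49949}{4}\right) \frac{1}{101} - \frac{4553}{30348} = - \frac{49949}{404} - \frac{4553}{30348} = - \frac{94855729}{766287}$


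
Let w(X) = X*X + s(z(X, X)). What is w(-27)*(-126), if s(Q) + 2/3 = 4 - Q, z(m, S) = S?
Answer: -95676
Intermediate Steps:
s(Q) = 10/3 - Q (s(Q) = -⅔ + (4 - Q) = 10/3 - Q)
w(X) = 10/3 + X² - X (w(X) = X*X + (10/3 - X) = X² + (10/3 - X) = 10/3 + X² - X)
w(-27)*(-126) = (10/3 + (-27)² - 1*(-27))*(-126) = (10/3 + 729 + 27)*(-126) = (2278/3)*(-126) = -95676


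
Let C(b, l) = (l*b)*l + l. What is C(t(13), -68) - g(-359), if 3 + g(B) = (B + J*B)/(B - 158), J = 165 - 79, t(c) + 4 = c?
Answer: 21450634/517 ≈ 41491.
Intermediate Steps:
t(c) = -4 + c
J = 86
C(b, l) = l + b*l² (C(b, l) = (b*l)*l + l = b*l² + l = l + b*l²)
g(B) = -3 + 87*B/(-158 + B) (g(B) = -3 + (B + 86*B)/(B - 158) = -3 + (87*B)/(-158 + B) = -3 + 87*B/(-158 + B))
C(t(13), -68) - g(-359) = -68*(1 + (-4 + 13)*(-68)) - 6*(79 + 14*(-359))/(-158 - 359) = -68*(1 + 9*(-68)) - 6*(79 - 5026)/(-517) = -68*(1 - 612) - 6*(-1)*(-4947)/517 = -68*(-611) - 1*29682/517 = 41548 - 29682/517 = 21450634/517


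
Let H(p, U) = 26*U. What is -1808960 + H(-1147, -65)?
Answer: -1810650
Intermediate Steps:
-1808960 + H(-1147, -65) = -1808960 + 26*(-65) = -1808960 - 1690 = -1810650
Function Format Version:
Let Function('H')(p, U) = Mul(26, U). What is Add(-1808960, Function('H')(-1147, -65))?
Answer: -1810650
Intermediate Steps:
Add(-1808960, Function('H')(-1147, -65)) = Add(-1808960, Mul(26, -65)) = Add(-1808960, -1690) = -1810650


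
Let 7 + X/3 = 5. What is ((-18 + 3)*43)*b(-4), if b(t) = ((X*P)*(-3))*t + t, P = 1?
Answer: 49020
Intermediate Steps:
X = -6 (X = -21 + 3*5 = -21 + 15 = -6)
b(t) = 19*t (b(t) = (-6*1*(-3))*t + t = (-6*(-3))*t + t = 18*t + t = 19*t)
((-18 + 3)*43)*b(-4) = ((-18 + 3)*43)*(19*(-4)) = -15*43*(-76) = -645*(-76) = 49020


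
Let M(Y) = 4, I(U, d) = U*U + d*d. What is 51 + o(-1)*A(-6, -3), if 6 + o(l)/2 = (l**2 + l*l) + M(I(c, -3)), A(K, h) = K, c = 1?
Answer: 51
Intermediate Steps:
I(U, d) = U**2 + d**2
o(l) = -4 + 4*l**2 (o(l) = -12 + 2*((l**2 + l*l) + 4) = -12 + 2*((l**2 + l**2) + 4) = -12 + 2*(2*l**2 + 4) = -12 + 2*(4 + 2*l**2) = -12 + (8 + 4*l**2) = -4 + 4*l**2)
51 + o(-1)*A(-6, -3) = 51 + (-4 + 4*(-1)**2)*(-6) = 51 + (-4 + 4*1)*(-6) = 51 + (-4 + 4)*(-6) = 51 + 0*(-6) = 51 + 0 = 51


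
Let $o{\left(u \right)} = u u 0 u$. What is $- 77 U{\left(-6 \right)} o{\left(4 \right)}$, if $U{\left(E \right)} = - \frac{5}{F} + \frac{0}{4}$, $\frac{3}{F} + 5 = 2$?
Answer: $0$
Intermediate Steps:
$F = -1$ ($F = \frac{3}{-5 + 2} = \frac{3}{-3} = 3 \left(- \frac{1}{3}\right) = -1$)
$U{\left(E \right)} = 5$ ($U{\left(E \right)} = - \frac{5}{-1} + \frac{0}{4} = \left(-5\right) \left(-1\right) + 0 \cdot \frac{1}{4} = 5 + 0 = 5$)
$o{\left(u \right)} = 0$ ($o{\left(u \right)} = u^{2} \cdot 0 u = 0 u = 0$)
$- 77 U{\left(-6 \right)} o{\left(4 \right)} = \left(-77\right) 5 \cdot 0 = \left(-385\right) 0 = 0$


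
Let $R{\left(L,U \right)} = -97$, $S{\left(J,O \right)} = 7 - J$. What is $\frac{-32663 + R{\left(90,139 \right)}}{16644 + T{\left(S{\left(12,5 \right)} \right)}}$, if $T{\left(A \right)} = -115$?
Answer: $- \frac{32760}{16529} \approx -1.982$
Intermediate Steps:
$\frac{-32663 + R{\left(90,139 \right)}}{16644 + T{\left(S{\left(12,5 \right)} \right)}} = \frac{-32663 - 97}{16644 - 115} = - \frac{32760}{16529}$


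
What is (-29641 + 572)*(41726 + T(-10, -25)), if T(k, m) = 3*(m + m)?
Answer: -1208572744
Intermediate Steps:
T(k, m) = 6*m (T(k, m) = 3*(2*m) = 6*m)
(-29641 + 572)*(41726 + T(-10, -25)) = (-29641 + 572)*(41726 + 6*(-25)) = -29069*(41726 - 150) = -29069*41576 = -1208572744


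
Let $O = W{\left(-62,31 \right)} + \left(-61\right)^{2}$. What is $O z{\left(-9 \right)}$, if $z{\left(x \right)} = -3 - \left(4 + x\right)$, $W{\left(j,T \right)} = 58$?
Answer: $7558$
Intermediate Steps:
$O = 3779$ ($O = 58 + \left(-61\right)^{2} = 58 + 3721 = 3779$)
$z{\left(x \right)} = -7 - x$
$O z{\left(-9 \right)} = 3779 \left(-7 - -9\right) = 3779 \left(-7 + 9\right) = 3779 \cdot 2 = 7558$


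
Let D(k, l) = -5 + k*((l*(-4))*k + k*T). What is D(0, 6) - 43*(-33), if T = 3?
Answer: 1414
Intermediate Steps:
D(k, l) = -5 + k*(3*k - 4*k*l) (D(k, l) = -5 + k*((l*(-4))*k + k*3) = -5 + k*((-4*l)*k + 3*k) = -5 + k*(-4*k*l + 3*k) = -5 + k*(3*k - 4*k*l))
D(0, 6) - 43*(-33) = (-5 + 3*0**2 - 4*6*0**2) - 43*(-33) = (-5 + 3*0 - 4*6*0) + 1419 = (-5 + 0 + 0) + 1419 = -5 + 1419 = 1414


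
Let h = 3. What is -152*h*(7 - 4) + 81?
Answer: -1287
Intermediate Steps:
-152*h*(7 - 4) + 81 = -456*(7 - 4) + 81 = -456*3 + 81 = -152*9 + 81 = -1368 + 81 = -1287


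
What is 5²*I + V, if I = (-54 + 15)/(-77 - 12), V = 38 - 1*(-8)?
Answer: 5069/89 ≈ 56.955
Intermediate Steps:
V = 46 (V = 38 + 8 = 46)
I = 39/89 (I = -39/(-89) = -39*(-1/89) = 39/89 ≈ 0.43820)
5²*I + V = 5²*(39/89) + 46 = 25*(39/89) + 46 = 975/89 + 46 = 5069/89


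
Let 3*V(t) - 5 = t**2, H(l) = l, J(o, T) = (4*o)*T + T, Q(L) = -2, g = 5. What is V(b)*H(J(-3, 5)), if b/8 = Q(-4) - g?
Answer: -57585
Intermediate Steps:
J(o, T) = T + 4*T*o (J(o, T) = 4*T*o + T = T + 4*T*o)
b = -56 (b = 8*(-2 - 1*5) = 8*(-2 - 5) = 8*(-7) = -56)
V(t) = 5/3 + t**2/3
V(b)*H(J(-3, 5)) = (5/3 + (1/3)*(-56)**2)*(5*(1 + 4*(-3))) = (5/3 + (1/3)*3136)*(5*(1 - 12)) = (5/3 + 3136/3)*(5*(-11)) = 1047*(-55) = -57585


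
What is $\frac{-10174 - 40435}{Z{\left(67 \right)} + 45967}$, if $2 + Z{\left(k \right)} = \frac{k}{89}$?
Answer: $- \frac{4504201}{4090952} \approx -1.101$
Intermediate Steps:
$Z{\left(k \right)} = -2 + \frac{k}{89}$
$\frac{-10174 - 40435}{Z{\left(67 \right)} + 45967} = \frac{-10174 - 40435}{\left(-2 + \frac{1}{89} \cdot 67\right) + 45967} = - \frac{50609}{\left(-2 + \frac{67}{89}\right) + 45967} = - \frac{50609}{- \frac{111}{89} + 45967} = - \frac{50609}{\frac{4090952}{89}} = \left(-50609\right) \frac{89}{4090952} = - \frac{4504201}{4090952}$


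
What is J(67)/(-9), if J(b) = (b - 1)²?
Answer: -484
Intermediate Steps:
J(b) = (-1 + b)²
J(67)/(-9) = (-1 + 67)²/(-9) = -⅑*66² = -⅑*4356 = -484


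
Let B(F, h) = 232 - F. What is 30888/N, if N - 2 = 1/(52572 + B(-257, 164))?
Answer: 1638948168/106123 ≈ 15444.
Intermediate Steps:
N = 106123/53061 (N = 2 + 1/(52572 + (232 - 1*(-257))) = 2 + 1/(52572 + (232 + 257)) = 2 + 1/(52572 + 489) = 2 + 1/53061 = 106123/53061 ≈ 2.0000)
30888/N = 30888/(106123/53061) = 30888*(53061/106123) = 1638948168/106123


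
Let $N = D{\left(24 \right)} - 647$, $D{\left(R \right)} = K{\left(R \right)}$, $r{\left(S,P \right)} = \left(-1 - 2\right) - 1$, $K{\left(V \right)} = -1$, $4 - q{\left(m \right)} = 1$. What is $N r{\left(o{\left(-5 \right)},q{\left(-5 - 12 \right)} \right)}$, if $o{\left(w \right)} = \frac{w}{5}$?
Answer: $2592$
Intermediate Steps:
$o{\left(w \right)} = \frac{w}{5}$ ($o{\left(w \right)} = w \frac{1}{5} = \frac{w}{5}$)
$q{\left(m \right)} = 3$ ($q{\left(m \right)} = 4 - 1 = 3$)
$r{\left(S,P \right)} = -4$ ($r{\left(S,P \right)} = -3 - 1 = -4$)
$D{\left(R \right)} = -1$
$N = -648$ ($N = -1 - 647 = -648$)
$N r{\left(o{\left(-5 \right)},q{\left(-5 - 12 \right)} \right)} = \left(-648\right) \left(-4\right) = 2592$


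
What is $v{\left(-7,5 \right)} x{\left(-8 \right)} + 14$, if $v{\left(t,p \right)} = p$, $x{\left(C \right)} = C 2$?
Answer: $-66$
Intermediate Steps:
$x{\left(C \right)} = 2 C$
$v{\left(-7,5 \right)} x{\left(-8 \right)} + 14 = 5 \cdot 2 \left(-8\right) + 14 = 5 \left(-16\right) + 14 = -80 + 14 = -66$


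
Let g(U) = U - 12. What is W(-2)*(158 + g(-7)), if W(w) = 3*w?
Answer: -834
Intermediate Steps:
g(U) = -12 + U
W(-2)*(158 + g(-7)) = (3*(-2))*(158 + (-12 - 7)) = -6*(158 - 19) = -6*139 = -834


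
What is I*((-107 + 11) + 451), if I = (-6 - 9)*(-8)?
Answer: 42600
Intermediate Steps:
I = 120 (I = -15*(-8) = 120)
I*((-107 + 11) + 451) = 120*((-107 + 11) + 451) = 120*(-96 + 451) = 120*355 = 42600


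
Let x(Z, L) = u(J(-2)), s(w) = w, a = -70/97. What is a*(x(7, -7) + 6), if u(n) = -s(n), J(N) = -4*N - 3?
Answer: -70/97 ≈ -0.72165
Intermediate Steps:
a = -70/97 (a = -70*1/97 = -70/97 ≈ -0.72165)
J(N) = -3 - 4*N
u(n) = -n
x(Z, L) = -5 (x(Z, L) = -(-3 - 4*(-2)) = -(-3 + 8) = -1*5 = -5)
a*(x(7, -7) + 6) = -70*(-5 + 6)/97 = -70/97*1 = -70/97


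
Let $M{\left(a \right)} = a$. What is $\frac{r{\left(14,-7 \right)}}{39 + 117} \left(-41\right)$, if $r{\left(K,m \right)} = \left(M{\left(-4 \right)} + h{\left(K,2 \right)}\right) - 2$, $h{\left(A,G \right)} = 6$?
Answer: $0$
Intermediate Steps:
$r{\left(K,m \right)} = 0$ ($r{\left(K,m \right)} = \left(-4 + 6\right) - 2 = 2 - 2 = 0$)
$\frac{r{\left(14,-7 \right)}}{39 + 117} \left(-41\right) = \frac{0}{39 + 117} \left(-41\right) = \frac{0}{156} \left(-41\right) = 0 \cdot \frac{1}{156} \left(-41\right) = 0 \left(-41\right) = 0$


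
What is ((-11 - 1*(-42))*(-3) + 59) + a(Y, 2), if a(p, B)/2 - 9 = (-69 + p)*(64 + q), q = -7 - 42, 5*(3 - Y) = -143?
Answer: -1138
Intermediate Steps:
Y = 158/5 (Y = 3 - 1/5*(-143) = 3 + 143/5 = 158/5 ≈ 31.600)
q = -49
a(p, B) = -2052 + 30*p (a(p, B) = 18 + 2*((-69 + p)*(64 - 49)) = 18 + 2*((-69 + p)*15) = 18 + 2*(-1035 + 15*p) = 18 + (-2070 + 30*p) = -2052 + 30*p)
((-11 - 1*(-42))*(-3) + 59) + a(Y, 2) = ((-11 - 1*(-42))*(-3) + 59) + (-2052 + 30*(158/5)) = ((-11 + 42)*(-3) + 59) + (-2052 + 948) = (31*(-3) + 59) - 1104 = (-93 + 59) - 1104 = -34 - 1104 = -1138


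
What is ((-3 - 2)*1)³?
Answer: -125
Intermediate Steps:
((-3 - 2)*1)³ = (-5*1)³ = (-5)³ = -125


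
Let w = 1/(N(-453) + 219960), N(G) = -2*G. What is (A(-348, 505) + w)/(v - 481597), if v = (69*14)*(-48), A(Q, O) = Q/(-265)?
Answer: -76861633/30901522187850 ≈ -2.4873e-6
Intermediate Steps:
A(Q, O) = -Q/265 (A(Q, O) = Q*(-1/265) = -Q/265)
w = 1/220866 (w = 1/(-2*(-453) + 219960) = 1/(906 + 219960) = 1/220866 ≈ 4.5276e-6)
v = -46368 (v = 966*(-48) = -46368)
(A(-348, 505) + w)/(v - 481597) = (-1/265*(-348) + 1/220866)/(-46368 - 481597) = (348/265 + 1/220866)/(-527965) = (76861633/58529490)*(-1/527965) = -76861633/30901522187850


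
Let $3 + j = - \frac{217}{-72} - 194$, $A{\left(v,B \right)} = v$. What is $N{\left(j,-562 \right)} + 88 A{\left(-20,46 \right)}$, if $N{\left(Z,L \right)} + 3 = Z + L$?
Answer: $- \frac{181367}{72} \approx -2519.0$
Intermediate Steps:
$j = - \frac{13967}{72}$ ($j = -3 - \left(194 + \frac{217}{-72}\right) = -3 - \frac{13751}{72} = - \frac{13967}{72} \approx -193.99$)
$N{\left(Z,L \right)} = -3 + L + Z$ ($N{\left(Z,L \right)} = -3 + \left(Z + L\right) = -3 + \left(L + Z\right) = -3 + L + Z$)
$N{\left(j,-562 \right)} + 88 A{\left(-20,46 \right)} = \left(-3 - 562 - \frac{13967}{72}\right) + 88 \left(-20\right) = - \frac{54647}{72} - 1760 = - \frac{181367}{72}$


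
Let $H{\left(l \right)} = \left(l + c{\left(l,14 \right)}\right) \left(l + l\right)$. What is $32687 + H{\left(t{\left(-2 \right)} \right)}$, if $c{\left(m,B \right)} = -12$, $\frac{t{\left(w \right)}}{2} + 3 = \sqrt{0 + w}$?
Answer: $32887 - 96 i \sqrt{2} \approx 32887.0 - 135.76 i$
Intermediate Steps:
$t{\left(w \right)} = -6 + 2 \sqrt{w}$ ($t{\left(w \right)} = -6 + 2 \sqrt{0 + w} = -6 + 2 \sqrt{w}$)
$H{\left(l \right)} = 2 l \left(-12 + l\right)$ ($H{\left(l \right)} = \left(l - 12\right) \left(l + l\right) = \left(-12 + l\right) 2 l = 2 l \left(-12 + l\right)$)
$32687 + H{\left(t{\left(-2 \right)} \right)} = 32687 + 2 \left(-6 + 2 \sqrt{-2}\right) \left(-12 - \left(6 - 2 \sqrt{-2}\right)\right) = 32687 + 2 \left(-6 + 2 i \sqrt{2}\right) \left(-12 - \left(6 - 2 i \sqrt{2}\right)\right) = 32687 + 2 \left(-6 + 2 i \sqrt{2}\right) \left(-18 + 2 i \sqrt{2}\right) = 32687 + 2 \left(-18 + 2 i \sqrt{2}\right) \left(-6 + 2 i \sqrt{2}\right)$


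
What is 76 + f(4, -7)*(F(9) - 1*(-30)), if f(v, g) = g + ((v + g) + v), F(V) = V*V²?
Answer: -4478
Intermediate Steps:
F(V) = V³
f(v, g) = 2*g + 2*v (f(v, g) = g + ((g + v) + v) = g + (g + 2*v) = 2*g + 2*v)
76 + f(4, -7)*(F(9) - 1*(-30)) = 76 + (2*(-7) + 2*4)*(9³ - 1*(-30)) = 76 + (-14 + 8)*(729 + 30) = 76 - 6*759 = 76 - 4554 = -4478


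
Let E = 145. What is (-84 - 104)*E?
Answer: -27260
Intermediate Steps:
(-84 - 104)*E = (-84 - 104)*145 = -188*145 = -27260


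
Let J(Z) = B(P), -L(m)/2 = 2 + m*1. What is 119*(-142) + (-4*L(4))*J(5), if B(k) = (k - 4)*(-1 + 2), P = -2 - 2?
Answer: -17282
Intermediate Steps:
L(m) = -4 - 2*m (L(m) = -2*(2 + m*1) = -2*(2 + m) = -4 - 2*m)
P = -4
B(k) = -4 + k (B(k) = (-4 + k)*1 = -4 + k)
J(Z) = -8 (J(Z) = -4 - 4 = -8)
119*(-142) + (-4*L(4))*J(5) = 119*(-142) - 4*(-4 - 2*4)*(-8) = -16898 - 4*(-4 - 8)*(-8) = -16898 - 4*(-12)*(-8) = -16898 + 48*(-8) = -16898 - 384 = -17282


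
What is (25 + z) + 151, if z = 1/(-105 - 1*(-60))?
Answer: 7919/45 ≈ 175.98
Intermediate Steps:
z = -1/45 (z = 1/(-105 + 60) = 1/(-45) = -1/45 ≈ -0.022222)
(25 + z) + 151 = (25 - 1/45) + 151 = 1124/45 + 151 = 7919/45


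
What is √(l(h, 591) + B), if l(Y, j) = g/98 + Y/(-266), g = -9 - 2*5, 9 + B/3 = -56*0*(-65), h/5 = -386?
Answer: 15*I*√6270/266 ≈ 4.4652*I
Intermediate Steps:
h = -1930 (h = 5*(-386) = -1930)
B = -27 (B = -27 + 3*(-56*0*(-65)) = -27 + 3*(0*(-65)) = -27 + 3*0 = -27 + 0 = -27)
g = -19 (g = -9 - 10 = -19)
l(Y, j) = -19/98 - Y/266 (l(Y, j) = -19/98 + Y/(-266) = -19*1/98 + Y*(-1/266) = -19/98 - Y/266)
√(l(h, 591) + B) = √((-19/98 - 1/266*(-1930)) - 27) = √((-19/98 + 965/133) - 27) = √(13149/1862 - 27) = √(-37125/1862) = 15*I*√6270/266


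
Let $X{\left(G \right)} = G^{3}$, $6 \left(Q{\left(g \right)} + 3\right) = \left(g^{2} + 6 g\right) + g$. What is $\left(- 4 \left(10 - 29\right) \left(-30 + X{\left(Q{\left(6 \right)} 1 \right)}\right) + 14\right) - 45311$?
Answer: $28423$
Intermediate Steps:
$Q{\left(g \right)} = -3 + \frac{g^{2}}{6} + \frac{7 g}{6}$ ($Q{\left(g \right)} = -3 + \frac{\left(g^{2} + 6 g\right) + g}{6} = -3 + \frac{g^{2} + 7 g}{6} = -3 + \left(\frac{g^{2}}{6} + \frac{7 g}{6}\right) = -3 + \frac{g^{2}}{6} + \frac{7 g}{6}$)
$\left(- 4 \left(10 - 29\right) \left(-30 + X{\left(Q{\left(6 \right)} 1 \right)}\right) + 14\right) - 45311 = \left(- 4 \left(10 - 29\right) \left(-30 + \left(\left(-3 + \frac{6^{2}}{6} + \frac{7}{6} \cdot 6\right) 1\right)^{3}\right) + 14\right) - 45311 = \left(- 4 \left(- 19 \left(-30 + \left(\left(-3 + \frac{1}{6} \cdot 36 + 7\right) 1\right)^{3}\right)\right) + 14\right) - 45311 = \left(- 4 \left(- 19 \left(-30 + \left(\left(-3 + 6 + 7\right) 1\right)^{3}\right)\right) + 14\right) - 45311 = \left(- 4 \left(- 19 \left(-30 + \left(10 \cdot 1\right)^{3}\right)\right) + 14\right) - 45311 = \left(- 4 \left(- 19 \left(-30 + 10^{3}\right)\right) + 14\right) - 45311 = \left(- 4 \left(- 19 \left(-30 + 1000\right)\right) + 14\right) - 45311 = \left(- 4 \left(\left(-19\right) 970\right) + 14\right) - 45311 = \left(\left(-4\right) \left(-18430\right) + 14\right) - 45311 = \left(73720 + 14\right) - 45311 = 73734 - 45311 = 28423$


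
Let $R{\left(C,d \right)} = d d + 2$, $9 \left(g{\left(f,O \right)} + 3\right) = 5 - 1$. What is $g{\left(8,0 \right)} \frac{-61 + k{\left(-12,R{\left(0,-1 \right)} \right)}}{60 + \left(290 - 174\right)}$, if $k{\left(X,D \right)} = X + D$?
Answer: $\frac{805}{792} \approx 1.0164$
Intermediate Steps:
$g{\left(f,O \right)} = - \frac{23}{9}$ ($g{\left(f,O \right)} = -3 + \frac{5 - 1}{9} = -3 + \frac{1}{9} \cdot 4 = -3 + \frac{4}{9} = - \frac{23}{9}$)
$R{\left(C,d \right)} = 2 + d^{2}$ ($R{\left(C,d \right)} = d^{2} + 2 = 2 + d^{2}$)
$k{\left(X,D \right)} = D + X$
$g{\left(8,0 \right)} \frac{-61 + k{\left(-12,R{\left(0,-1 \right)} \right)}}{60 + \left(290 - 174\right)} = - \frac{23 \frac{-61 - \left(10 - 1\right)}{60 + \left(290 - 174\right)}}{9} = - \frac{23 \frac{-61 + \left(\left(2 + 1\right) - 12\right)}{60 + \left(290 - 174\right)}}{9} = - \frac{23 \frac{-61 + \left(3 - 12\right)}{60 + 116}}{9} = - \frac{23 \frac{-61 - 9}{176}}{9} = - \frac{23 \left(\left(-70\right) \frac{1}{176}\right)}{9} = \left(- \frac{23}{9}\right) \left(- \frac{35}{88}\right) = \frac{805}{792}$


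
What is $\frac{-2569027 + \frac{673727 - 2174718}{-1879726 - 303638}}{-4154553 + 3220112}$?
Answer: $\frac{5609119565837}{2040224839524} \approx 2.7493$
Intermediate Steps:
$\frac{-2569027 + \frac{673727 - 2174718}{-1879726 - 303638}}{-4154553 + 3220112} = \frac{-2569027 - \frac{1500991}{-2183364}}{-934441} = \left(-2569027 - - \frac{1500991}{2183364}\right) \left(- \frac{1}{934441}\right) = \left(-2569027 + \frac{1500991}{2183364}\right) \left(- \frac{1}{934441}\right) = \left(- \frac{5609119565837}{2183364}\right) \left(- \frac{1}{934441}\right) = \frac{5609119565837}{2040224839524}$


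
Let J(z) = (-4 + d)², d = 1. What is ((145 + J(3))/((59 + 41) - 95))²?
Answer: 23716/25 ≈ 948.64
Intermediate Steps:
J(z) = 9 (J(z) = (-4 + 1)² = (-3)² = 9)
((145 + J(3))/((59 + 41) - 95))² = ((145 + 9)/((59 + 41) - 95))² = (154/(100 - 95))² = (154/5)² = 23716/25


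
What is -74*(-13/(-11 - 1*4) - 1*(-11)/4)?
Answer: -8029/30 ≈ -267.63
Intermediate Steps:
-74*(-13/(-11 - 1*4) - 1*(-11)/4) = -74*(-13/(-11 - 4) + 11*(¼)) = -74*(-13/(-15) + 11/4) = -74*(-13*(-1/15) + 11/4) = -74*(13/15 + 11/4) = -74*217/60 = -8029/30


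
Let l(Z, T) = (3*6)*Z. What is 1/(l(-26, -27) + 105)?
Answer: -1/363 ≈ -0.0027548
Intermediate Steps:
l(Z, T) = 18*Z
1/(l(-26, -27) + 105) = 1/(18*(-26) + 105) = 1/(-468 + 105) = 1/(-363) = -1/363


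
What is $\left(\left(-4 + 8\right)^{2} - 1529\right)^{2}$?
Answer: $2289169$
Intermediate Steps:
$\left(\left(-4 + 8\right)^{2} - 1529\right)^{2} = \left(4^{2} - 1529\right)^{2} = \left(16 - 1529\right)^{2} = \left(-1513\right)^{2} = 2289169$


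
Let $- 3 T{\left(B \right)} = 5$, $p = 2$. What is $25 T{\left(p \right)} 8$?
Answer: $- \frac{1000}{3} \approx -333.33$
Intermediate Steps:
$T{\left(B \right)} = - \frac{5}{3}$ ($T{\left(B \right)} = \left(- \frac{1}{3}\right) 5 = - \frac{5}{3}$)
$25 T{\left(p \right)} 8 = 25 \left(- \frac{5}{3}\right) 8 = \left(- \frac{125}{3}\right) 8 = - \frac{1000}{3}$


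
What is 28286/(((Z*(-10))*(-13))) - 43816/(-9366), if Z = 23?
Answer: 98984129/7001085 ≈ 14.138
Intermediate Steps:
28286/(((Z*(-10))*(-13))) - 43816/(-9366) = 28286/(((23*(-10))*(-13))) - 43816/(-9366) = 28286/((-230*(-13))) - 43816*(-1/9366) = 28286/2990 + 21908/4683 = 28286*(1/2990) + 21908/4683 = 14143/1495 + 21908/4683 = 98984129/7001085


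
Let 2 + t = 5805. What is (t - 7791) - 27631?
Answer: -29619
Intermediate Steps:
t = 5803 (t = -2 + 5805 = 5803)
(t - 7791) - 27631 = (5803 - 7791) - 27631 = -1988 - 27631 = -29619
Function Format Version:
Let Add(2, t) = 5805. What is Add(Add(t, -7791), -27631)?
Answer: -29619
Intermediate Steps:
t = 5803 (t = Add(-2, 5805) = 5803)
Add(Add(t, -7791), -27631) = Add(Add(5803, -7791), -27631) = Add(-1988, -27631) = -29619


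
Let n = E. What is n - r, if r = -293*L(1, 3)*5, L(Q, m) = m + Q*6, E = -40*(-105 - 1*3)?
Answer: 17505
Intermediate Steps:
E = 4320 (E = -40*(-105 - 3) = -40*(-108) = 4320)
L(Q, m) = m + 6*Q
n = 4320
r = -13185 (r = -293*(3 + 6*1)*5 = -293*(3 + 6)*5 = -2637*5 = -293*45 = -13185)
n - r = 4320 - 1*(-13185) = 4320 + 13185 = 17505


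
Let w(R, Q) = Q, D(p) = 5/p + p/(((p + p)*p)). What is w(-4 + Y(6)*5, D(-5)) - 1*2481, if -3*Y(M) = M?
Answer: -24821/10 ≈ -2482.1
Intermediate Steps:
Y(M) = -M/3
D(p) = 11/(2*p) (D(p) = 5/p + p/(((2*p)*p)) = 5/p + p/((2*p**2)) = 5/p + p*(1/(2*p**2)) = 5/p + 1/(2*p) = 11/(2*p))
w(-4 + Y(6)*5, D(-5)) - 1*2481 = (11/2)/(-5) - 1*2481 = (11/2)*(-1/5) - 2481 = -11/10 - 2481 = -24821/10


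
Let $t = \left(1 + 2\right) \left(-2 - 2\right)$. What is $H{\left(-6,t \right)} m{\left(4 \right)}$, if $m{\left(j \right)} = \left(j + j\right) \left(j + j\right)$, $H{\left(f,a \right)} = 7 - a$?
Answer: $1216$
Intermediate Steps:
$t = -12$ ($t = 3 \left(-4\right) = -12$)
$m{\left(j \right)} = 4 j^{2}$ ($m{\left(j \right)} = 2 j 2 j = 4 j^{2}$)
$H{\left(-6,t \right)} m{\left(4 \right)} = \left(7 - -12\right) 4 \cdot 4^{2} = \left(7 + 12\right) 4 \cdot 16 = 19 \cdot 64 = 1216$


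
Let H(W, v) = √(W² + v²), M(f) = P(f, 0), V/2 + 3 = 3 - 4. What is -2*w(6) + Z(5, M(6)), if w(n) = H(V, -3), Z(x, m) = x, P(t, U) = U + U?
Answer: 5 - 2*√73 ≈ -12.088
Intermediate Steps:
V = -8 (V = -6 + 2*(3 - 4) = -6 + 2*(-1) = -6 - 2 = -8)
P(t, U) = 2*U
M(f) = 0 (M(f) = 2*0 = 0)
w(n) = √73 (w(n) = √((-8)² + (-3)²) = √(64 + 9) = √73)
-2*w(6) + Z(5, M(6)) = -2*√73 + 5 = 5 - 2*√73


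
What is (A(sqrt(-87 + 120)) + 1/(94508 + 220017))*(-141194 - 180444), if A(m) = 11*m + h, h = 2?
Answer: -202326705538/314525 - 3538018*sqrt(33) ≈ -2.0968e+7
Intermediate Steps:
A(m) = 2 + 11*m (A(m) = 11*m + 2 = 2 + 11*m)
(A(sqrt(-87 + 120)) + 1/(94508 + 220017))*(-141194 - 180444) = ((2 + 11*sqrt(-87 + 120)) + 1/(94508 + 220017))*(-141194 - 180444) = ((2 + 11*sqrt(33)) + 1/314525)*(-321638) = (629051/314525 + 11*sqrt(33))*(-321638) = -202326705538/314525 - 3538018*sqrt(33)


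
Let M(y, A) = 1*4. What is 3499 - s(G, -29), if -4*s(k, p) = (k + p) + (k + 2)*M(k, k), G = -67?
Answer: 3410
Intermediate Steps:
M(y, A) = 4
s(k, p) = -2 - 5*k/4 - p/4 (s(k, p) = -((k + p) + (k + 2)*4)/4 = -((k + p) + (2 + k)*4)/4 = -((k + p) + (8 + 4*k))/4 = -(8 + p + 5*k)/4 = -2 - 5*k/4 - p/4)
3499 - s(G, -29) = 3499 - (-2 - 5/4*(-67) - 1/4*(-29)) = 3499 - (-2 + 335/4 + 29/4) = 3499 - 1*89 = 3499 - 89 = 3410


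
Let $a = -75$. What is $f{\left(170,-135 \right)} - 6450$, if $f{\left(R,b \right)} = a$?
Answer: $-6525$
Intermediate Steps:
$f{\left(R,b \right)} = -75$
$f{\left(170,-135 \right)} - 6450 = -75 - 6450 = -6525$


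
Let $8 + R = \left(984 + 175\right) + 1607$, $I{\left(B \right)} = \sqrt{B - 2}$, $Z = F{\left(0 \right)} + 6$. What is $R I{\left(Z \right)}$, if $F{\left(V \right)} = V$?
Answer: $5516$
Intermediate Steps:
$Z = 6$ ($Z = 0 + 6 = 6$)
$I{\left(B \right)} = \sqrt{-2 + B}$
$R = 2758$ ($R = -8 + \left(\left(984 + 175\right) + 1607\right) = -8 + \left(1159 + 1607\right) = -8 + 2766 = 2758$)
$R I{\left(Z \right)} = 2758 \sqrt{-2 + 6} = 2758 \sqrt{4} = 2758 \cdot 2 = 5516$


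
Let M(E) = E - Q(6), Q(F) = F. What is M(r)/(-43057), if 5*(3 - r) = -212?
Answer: -197/215285 ≈ -0.00091507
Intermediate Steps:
r = 227/5 (r = 3 - ⅕*(-212) = 3 + 212/5 = 227/5 ≈ 45.400)
M(E) = -6 + E (M(E) = E - 1*6 = E - 6 = -6 + E)
M(r)/(-43057) = (-6 + 227/5)/(-43057) = (197/5)*(-1/43057) = -197/215285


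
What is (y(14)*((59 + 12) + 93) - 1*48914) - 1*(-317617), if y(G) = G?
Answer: 270999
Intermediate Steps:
(y(14)*((59 + 12) + 93) - 1*48914) - 1*(-317617) = (14*((59 + 12) + 93) - 1*48914) - 1*(-317617) = (14*(71 + 93) - 48914) + 317617 = (14*164 - 48914) + 317617 = (2296 - 48914) + 317617 = -46618 + 317617 = 270999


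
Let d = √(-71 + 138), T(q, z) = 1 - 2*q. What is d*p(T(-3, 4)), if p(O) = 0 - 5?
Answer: -5*√67 ≈ -40.927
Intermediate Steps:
p(O) = -5
d = √67 ≈ 8.1853
d*p(T(-3, 4)) = √67*(-5) = -5*√67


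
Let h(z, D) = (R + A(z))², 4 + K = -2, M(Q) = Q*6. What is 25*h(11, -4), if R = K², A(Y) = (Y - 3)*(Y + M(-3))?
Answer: 10000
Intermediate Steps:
M(Q) = 6*Q
K = -6 (K = -4 - 2 = -6)
A(Y) = (-18 + Y)*(-3 + Y) (A(Y) = (Y - 3)*(Y + 6*(-3)) = (-3 + Y)*(Y - 18) = (-3 + Y)*(-18 + Y) = (-18 + Y)*(-3 + Y))
R = 36 (R = (-6)² = 36)
h(z, D) = (90 + z² - 21*z)² (h(z, D) = (36 + (54 + z² - 21*z))² = (90 + z² - 21*z)²)
25*h(11, -4) = 25*(90 + 11² - 21*11)² = 25*(90 + 121 - 231)² = 25*(-20)² = 25*400 = 10000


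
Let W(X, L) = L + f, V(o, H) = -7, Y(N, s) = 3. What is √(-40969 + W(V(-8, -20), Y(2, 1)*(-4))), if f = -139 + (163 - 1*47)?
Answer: 6*I*√1139 ≈ 202.49*I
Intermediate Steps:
f = -23 (f = -139 + (163 - 47) = -139 + 116 = -23)
W(X, L) = -23 + L (W(X, L) = L - 23 = -23 + L)
√(-40969 + W(V(-8, -20), Y(2, 1)*(-4))) = √(-40969 + (-23 + 3*(-4))) = √(-40969 + (-23 - 12)) = √(-40969 - 35) = √(-41004) = 6*I*√1139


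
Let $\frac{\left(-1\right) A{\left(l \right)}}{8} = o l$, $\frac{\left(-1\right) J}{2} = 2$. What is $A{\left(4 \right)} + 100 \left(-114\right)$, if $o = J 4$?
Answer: $-10888$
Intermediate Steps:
$J = -4$ ($J = \left(-2\right) 2 = -4$)
$o = -16$ ($o = \left(-4\right) 4 = -16$)
$A{\left(l \right)} = 128 l$ ($A{\left(l \right)} = - 8 \left(- 16 l\right) = 128 l$)
$A{\left(4 \right)} + 100 \left(-114\right) = 128 \cdot 4 + 100 \left(-114\right) = 512 - 11400 = -10888$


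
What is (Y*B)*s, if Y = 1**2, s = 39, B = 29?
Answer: 1131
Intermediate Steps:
Y = 1
(Y*B)*s = (1*29)*39 = 29*39 = 1131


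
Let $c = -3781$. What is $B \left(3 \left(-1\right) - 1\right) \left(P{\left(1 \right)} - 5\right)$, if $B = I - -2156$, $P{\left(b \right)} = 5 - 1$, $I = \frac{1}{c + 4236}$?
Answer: $\frac{3923924}{455} \approx 8624.0$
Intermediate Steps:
$I = \frac{1}{455}$ ($I = \frac{1}{-3781 + 4236} = \frac{1}{455} \approx 0.0021978$)
$P{\left(b \right)} = 4$ ($P{\left(b \right)} = 5 - 1 = 4$)
$B = \frac{980981}{455}$ ($B = \frac{1}{455} - -2156 = \frac{1}{455} + 2156 = \frac{980981}{455} \approx 2156.0$)
$B \left(3 \left(-1\right) - 1\right) \left(P{\left(1 \right)} - 5\right) = \frac{980981 \left(3 \left(-1\right) - 1\right) \left(4 - 5\right)}{455} = \frac{980981 \left(-3 - 1\right) \left(4 - 5\right)}{455} = \frac{980981 \left(\left(-4\right) \left(-1\right)\right)}{455} = \frac{980981}{455} \cdot 4 = \frac{3923924}{455}$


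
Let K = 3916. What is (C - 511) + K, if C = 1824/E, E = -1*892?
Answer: 758859/223 ≈ 3403.0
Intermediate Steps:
E = -892
C = -456/223 (C = 1824/(-892) = 1824*(-1/892) = -456/223 ≈ -2.0448)
(C - 511) + K = (-456/223 - 511) + 3916 = -114409/223 + 3916 = 758859/223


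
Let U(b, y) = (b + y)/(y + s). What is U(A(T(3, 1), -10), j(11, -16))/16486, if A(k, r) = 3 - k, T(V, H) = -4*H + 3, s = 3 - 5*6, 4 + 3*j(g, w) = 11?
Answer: -19/1219964 ≈ -1.5574e-5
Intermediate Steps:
j(g, w) = 7/3 (j(g, w) = -4/3 + (1/3)*11 = -4/3 + 11/3 = 7/3)
s = -27 (s = 3 - 30 = -27)
T(V, H) = 3 - 4*H
U(b, y) = (b + y)/(-27 + y) (U(b, y) = (b + y)/(y - 27) = (b + y)/(-27 + y))
U(A(T(3, 1), -10), j(11, -16))/16486 = (((3 - (3 - 4*1)) + 7/3)/(-27 + 7/3))/16486 = (((3 - (3 - 4)) + 7/3)/(-74/3))*(1/16486) = -3*((3 - 1*(-1)) + 7/3)/74*(1/16486) = -3*((3 + 1) + 7/3)/74*(1/16486) = -3*(4 + 7/3)/74*(1/16486) = -3/74*19/3*(1/16486) = -19/74*1/16486 = -19/1219964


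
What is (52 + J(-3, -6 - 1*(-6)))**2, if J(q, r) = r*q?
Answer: 2704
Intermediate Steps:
J(q, r) = q*r
(52 + J(-3, -6 - 1*(-6)))**2 = (52 - 3*(-6 - 1*(-6)))**2 = (52 - 3*(-6 + 6))**2 = (52 - 3*0)**2 = (52 + 0)**2 = 52**2 = 2704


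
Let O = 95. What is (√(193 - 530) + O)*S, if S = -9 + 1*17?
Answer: 760 + 8*I*√337 ≈ 760.0 + 146.86*I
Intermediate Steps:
S = 8 (S = -9 + 17 = 8)
(√(193 - 530) + O)*S = (√(193 - 530) + 95)*8 = (√(-337) + 95)*8 = (I*√337 + 95)*8 = (95 + I*√337)*8 = 760 + 8*I*√337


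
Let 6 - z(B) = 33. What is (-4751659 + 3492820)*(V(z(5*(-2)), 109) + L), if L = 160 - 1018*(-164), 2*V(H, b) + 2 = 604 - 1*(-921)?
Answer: -422651417733/2 ≈ -2.1133e+11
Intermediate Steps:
z(B) = -27 (z(B) = 6 - 1*33 = 6 - 33 = -27)
V(H, b) = 1523/2 (V(H, b) = -1 + (604 - 1*(-921))/2 = -1 + (604 + 921)/2 = -1 + (½)*1525 = -1 + 1525/2 = 1523/2)
L = 167112 (L = 160 + 166952 = 167112)
(-4751659 + 3492820)*(V(z(5*(-2)), 109) + L) = (-4751659 + 3492820)*(1523/2 + 167112) = -1258839*335747/2 = -422651417733/2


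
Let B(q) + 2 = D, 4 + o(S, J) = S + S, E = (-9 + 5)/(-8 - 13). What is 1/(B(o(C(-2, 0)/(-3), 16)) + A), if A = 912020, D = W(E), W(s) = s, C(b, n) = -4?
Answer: 21/19152382 ≈ 1.0965e-6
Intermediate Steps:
E = 4/21 (E = -4/(-21) = -4*(-1/21) = 4/21 ≈ 0.19048)
o(S, J) = -4 + 2*S (o(S, J) = -4 + (S + S) = -4 + 2*S)
D = 4/21 ≈ 0.19048
B(q) = -38/21 (B(q) = -2 + 4/21 = -38/21)
1/(B(o(C(-2, 0)/(-3), 16)) + A) = 1/(-38/21 + 912020) = 1/(19152382/21) = 21/19152382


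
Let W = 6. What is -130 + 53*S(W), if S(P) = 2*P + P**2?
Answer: 2414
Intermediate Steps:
S(P) = P**2 + 2*P
-130 + 53*S(W) = -130 + 53*(6*(2 + 6)) = -130 + 53*(6*8) = -130 + 53*48 = -130 + 2544 = 2414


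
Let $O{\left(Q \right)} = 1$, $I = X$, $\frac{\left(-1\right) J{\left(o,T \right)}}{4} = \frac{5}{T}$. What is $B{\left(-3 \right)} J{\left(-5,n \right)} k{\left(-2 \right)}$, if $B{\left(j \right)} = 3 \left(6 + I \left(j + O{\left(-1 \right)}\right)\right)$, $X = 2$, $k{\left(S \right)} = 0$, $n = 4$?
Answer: $0$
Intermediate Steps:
$J{\left(o,T \right)} = - \frac{20}{T}$ ($J{\left(o,T \right)} = - 4 \frac{5}{T} = - \frac{20}{T}$)
$I = 2$
$B{\left(j \right)} = 24 + 6 j$ ($B{\left(j \right)} = 3 \left(6 + 2 \left(j + 1\right)\right) = 3 \left(6 + 2 \left(1 + j\right)\right) = 3 \left(6 + \left(2 + 2 j\right)\right) = 3 \left(8 + 2 j\right) = 24 + 6 j$)
$B{\left(-3 \right)} J{\left(-5,n \right)} k{\left(-2 \right)} = \left(24 + 6 \left(-3\right)\right) \left(- \frac{20}{4}\right) 0 = \left(24 - 18\right) \left(\left(-20\right) \frac{1}{4}\right) 0 = 6 \left(-5\right) 0 = \left(-30\right) 0 = 0$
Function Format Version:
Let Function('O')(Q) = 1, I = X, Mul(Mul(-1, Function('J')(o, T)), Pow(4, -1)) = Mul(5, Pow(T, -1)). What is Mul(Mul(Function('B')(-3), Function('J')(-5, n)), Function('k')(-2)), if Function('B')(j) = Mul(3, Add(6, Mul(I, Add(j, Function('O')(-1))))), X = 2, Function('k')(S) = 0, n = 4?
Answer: 0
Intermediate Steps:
Function('J')(o, T) = Mul(-20, Pow(T, -1)) (Function('J')(o, T) = Mul(-4, Mul(5, Pow(T, -1))) = Mul(-20, Pow(T, -1)))
I = 2
Function('B')(j) = Add(24, Mul(6, j)) (Function('B')(j) = Mul(3, Add(6, Mul(2, Add(j, 1)))) = Mul(3, Add(6, Mul(2, Add(1, j)))) = Mul(3, Add(6, Add(2, Mul(2, j)))) = Mul(3, Add(8, Mul(2, j))) = Add(24, Mul(6, j)))
Mul(Mul(Function('B')(-3), Function('J')(-5, n)), Function('k')(-2)) = Mul(Mul(Add(24, Mul(6, -3)), Mul(-20, Pow(4, -1))), 0) = Mul(Mul(Add(24, -18), Mul(-20, Rational(1, 4))), 0) = Mul(Mul(6, -5), 0) = Mul(-30, 0) = 0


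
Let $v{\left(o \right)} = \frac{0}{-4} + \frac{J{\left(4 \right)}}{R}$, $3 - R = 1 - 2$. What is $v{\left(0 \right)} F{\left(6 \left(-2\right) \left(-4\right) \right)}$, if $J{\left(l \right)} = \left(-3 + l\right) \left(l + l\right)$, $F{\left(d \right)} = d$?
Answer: $96$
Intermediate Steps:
$R = 4$ ($R = 3 - \left(1 - 2\right) = 3 - -1 = 3 + 1 = 4$)
$J{\left(l \right)} = 2 l \left(-3 + l\right)$ ($J{\left(l \right)} = \left(-3 + l\right) 2 l = 2 l \left(-3 + l\right)$)
$v{\left(o \right)} = 2$ ($v{\left(o \right)} = \frac{0}{-4} + \frac{2 \cdot 4 \left(-3 + 4\right)}{4} = 0 \left(- \frac{1}{4}\right) + 2 \cdot 4 \cdot 1 \cdot \frac{1}{4} = 0 + 8 \cdot \frac{1}{4} = 0 + 2 = 2$)
$v{\left(0 \right)} F{\left(6 \left(-2\right) \left(-4\right) \right)} = 2 \cdot 6 \left(-2\right) \left(-4\right) = 2 \left(\left(-12\right) \left(-4\right)\right) = 2 \cdot 48 = 96$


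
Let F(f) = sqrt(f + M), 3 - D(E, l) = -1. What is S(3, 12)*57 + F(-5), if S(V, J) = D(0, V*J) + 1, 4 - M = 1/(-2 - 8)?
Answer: 285 + 3*I*sqrt(10)/10 ≈ 285.0 + 0.94868*I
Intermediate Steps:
D(E, l) = 4 (D(E, l) = 3 - 1*(-1) = 3 + 1 = 4)
M = 41/10 (M = 4 - 1/(-2 - 8) = 4 - 1/(-10) = 4 - 1*(-1/10) = 4 + 1/10 = 41/10 ≈ 4.1000)
S(V, J) = 5 (S(V, J) = 4 + 1 = 5)
F(f) = sqrt(41/10 + f) (F(f) = sqrt(f + 41/10) = sqrt(41/10 + f))
S(3, 12)*57 + F(-5) = 5*57 + sqrt(410 + 100*(-5))/10 = 285 + sqrt(410 - 500)/10 = 285 + sqrt(-90)/10 = 285 + (3*I*sqrt(10))/10 = 285 + 3*I*sqrt(10)/10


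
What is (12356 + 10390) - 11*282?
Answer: 19644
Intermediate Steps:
(12356 + 10390) - 11*282 = 22746 - 3102 = 19644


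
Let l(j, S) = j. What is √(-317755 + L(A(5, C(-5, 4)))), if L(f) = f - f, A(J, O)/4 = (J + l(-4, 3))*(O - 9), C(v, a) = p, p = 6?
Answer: I*√317755 ≈ 563.7*I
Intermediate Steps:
C(v, a) = 6
A(J, O) = 4*(-9 + O)*(-4 + J) (A(J, O) = 4*((J - 4)*(O - 9)) = 4*((-4 + J)*(-9 + O)) = 4*((-9 + O)*(-4 + J)) = 4*(-9 + O)*(-4 + J))
L(f) = 0
√(-317755 + L(A(5, C(-5, 4)))) = √(-317755 + 0) = √(-317755) = I*√317755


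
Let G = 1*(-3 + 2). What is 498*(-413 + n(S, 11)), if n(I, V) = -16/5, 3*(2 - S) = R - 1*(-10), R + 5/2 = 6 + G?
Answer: -1036338/5 ≈ -2.0727e+5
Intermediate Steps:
G = -1 (G = 1*(-1) = -1)
R = 5/2 (R = -5/2 + (6 - 1) = -5/2 + 5 = 5/2 ≈ 2.5000)
S = -13/6 (S = 2 - (5/2 - 1*(-10))/3 = 2 - (5/2 + 10)/3 = 2 - ⅓*25/2 = 2 - 25/6 = -13/6 ≈ -2.1667)
n(I, V) = -16/5 (n(I, V) = -16*⅕ = -16/5)
498*(-413 + n(S, 11)) = 498*(-413 - 16/5) = 498*(-2081/5) = -1036338/5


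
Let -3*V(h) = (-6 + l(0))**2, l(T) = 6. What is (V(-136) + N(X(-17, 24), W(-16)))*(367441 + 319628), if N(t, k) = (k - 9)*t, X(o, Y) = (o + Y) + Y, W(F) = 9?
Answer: 0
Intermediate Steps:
X(o, Y) = o + 2*Y (X(o, Y) = (Y + o) + Y = o + 2*Y)
N(t, k) = t*(-9 + k) (N(t, k) = (-9 + k)*t = t*(-9 + k))
V(h) = 0 (V(h) = -(-6 + 6)**2/3 = -1/3*0**2 = -1/3*0 = 0)
(V(-136) + N(X(-17, 24), W(-16)))*(367441 + 319628) = (0 + (-17 + 2*24)*(-9 + 9))*(367441 + 319628) = (0 + (-17 + 48)*0)*687069 = (0 + 31*0)*687069 = (0 + 0)*687069 = 0*687069 = 0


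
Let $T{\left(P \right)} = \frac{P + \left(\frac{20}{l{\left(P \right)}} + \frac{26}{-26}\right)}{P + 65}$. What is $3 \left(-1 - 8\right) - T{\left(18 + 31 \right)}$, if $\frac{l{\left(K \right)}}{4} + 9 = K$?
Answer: $- \frac{25009}{912} \approx -27.422$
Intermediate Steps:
$l{\left(K \right)} = -36 + 4 K$
$T{\left(P \right)} = \frac{-1 + P + \frac{20}{-36 + 4 P}}{65 + P}$ ($T{\left(P \right)} = \frac{P + \left(\frac{20}{-36 + 4 P} + \frac{26}{-26}\right)}{P + 65} = \frac{P + \left(\frac{20}{-36 + 4 P} + 26 \left(- \frac{1}{26}\right)\right)}{65 + P} = \frac{P - \left(1 - \frac{20}{-36 + 4 P}\right)}{65 + P} = \frac{-1 + P + \frac{20}{-36 + 4 P}}{65 + P}$)
$3 \left(-1 - 8\right) - T{\left(18 + 31 \right)} = 3 \left(-1 - 8\right) - \frac{14 - \left(18 + 31\right) + \left(18 + 31\right) \left(-9 + \left(18 + 31\right)\right)}{\left(-9 + \left(18 + 31\right)\right) \left(65 + \left(18 + 31\right)\right)} = 3 \left(-9\right) - \frac{14 - 49 + 49 \left(-9 + 49\right)}{\left(-9 + 49\right) \left(65 + 49\right)} = -27 - \frac{14 - 49 + 49 \cdot 40}{40 \cdot 114} = -27 - \frac{1}{40} \cdot \frac{1}{114} \left(14 - 49 + 1960\right) = -27 - \frac{1}{40} \cdot \frac{1}{114} \cdot 1925 = -27 - \frac{385}{912} = - \frac{25009}{912}$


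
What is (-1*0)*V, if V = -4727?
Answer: 0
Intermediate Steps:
(-1*0)*V = -1*0*(-4727) = 0*(-4727) = 0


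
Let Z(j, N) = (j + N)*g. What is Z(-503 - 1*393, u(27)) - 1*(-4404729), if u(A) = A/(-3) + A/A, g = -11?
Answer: 4414673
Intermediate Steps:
u(A) = 1 - A/3 (u(A) = A*(-⅓) + 1 = -A/3 + 1 = 1 - A/3)
Z(j, N) = -11*N - 11*j (Z(j, N) = (j + N)*(-11) = (N + j)*(-11) = -11*N - 11*j)
Z(-503 - 1*393, u(27)) - 1*(-4404729) = (-11*(1 - ⅓*27) - 11*(-503 - 1*393)) - 1*(-4404729) = (-11*(1 - 9) - 11*(-503 - 393)) + 4404729 = (-11*(-8) - 11*(-896)) + 4404729 = (88 + 9856) + 4404729 = 9944 + 4404729 = 4414673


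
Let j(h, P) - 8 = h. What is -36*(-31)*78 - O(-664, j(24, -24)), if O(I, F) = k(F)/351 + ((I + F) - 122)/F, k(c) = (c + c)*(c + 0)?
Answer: 488961127/5616 ≈ 87066.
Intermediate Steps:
k(c) = 2*c² (k(c) = (2*c)*c = 2*c²)
j(h, P) = 8 + h
O(I, F) = 2*F²/351 + (-122 + F + I)/F (O(I, F) = (2*F²)/351 + ((I + F) - 122)/F = (2*F²)*(1/351) + ((F + I) - 122)/F = 2*F²/351 + (-122 + F + I)/F)
-36*(-31)*78 - O(-664, j(24, -24)) = -36*(-31)*78 - (-122 - 664 + (8 + 24)*(351 + 2*(8 + 24)²)/351)/(8 + 24) = 1116*78 - (-122 - 664 + (1/351)*32*(351 + 2*32²))/32 = 87048 - (-122 - 664 + (1/351)*32*(351 + 2*1024))/32 = 87048 - (-122 - 664 + (1/351)*32*(351 + 2048))/32 = 87048 - (-122 - 664 + (1/351)*32*2399)/32 = 87048 - (-122 - 664 + 76768/351)/32 = 87048 - (-199118)/(32*351) = 87048 - 1*(-99559/5616) = 87048 + 99559/5616 = 488961127/5616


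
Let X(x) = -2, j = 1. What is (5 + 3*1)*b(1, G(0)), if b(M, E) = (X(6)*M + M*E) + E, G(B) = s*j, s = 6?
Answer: 80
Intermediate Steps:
G(B) = 6 (G(B) = 6*1 = 6)
b(M, E) = E - 2*M + E*M (b(M, E) = (-2*M + M*E) + E = (-2*M + E*M) + E = E - 2*M + E*M)
(5 + 3*1)*b(1, G(0)) = (5 + 3*1)*(6 - 2*1 + 6*1) = (5 + 3)*(6 - 2 + 6) = 8*10 = 80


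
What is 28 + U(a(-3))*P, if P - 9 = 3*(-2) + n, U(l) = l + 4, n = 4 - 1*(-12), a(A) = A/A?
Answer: 123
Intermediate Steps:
a(A) = 1
n = 16 (n = 4 + 12 = 16)
U(l) = 4 + l
P = 19 (P = 9 + (3*(-2) + 16) = 9 + (-6 + 16) = 9 + 10 = 19)
28 + U(a(-3))*P = 28 + (4 + 1)*19 = 28 + 5*19 = 28 + 95 = 123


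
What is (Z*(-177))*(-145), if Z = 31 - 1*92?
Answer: -1565565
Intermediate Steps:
Z = -61 (Z = 31 - 92 = -61)
(Z*(-177))*(-145) = -61*(-177)*(-145) = 10797*(-145) = -1565565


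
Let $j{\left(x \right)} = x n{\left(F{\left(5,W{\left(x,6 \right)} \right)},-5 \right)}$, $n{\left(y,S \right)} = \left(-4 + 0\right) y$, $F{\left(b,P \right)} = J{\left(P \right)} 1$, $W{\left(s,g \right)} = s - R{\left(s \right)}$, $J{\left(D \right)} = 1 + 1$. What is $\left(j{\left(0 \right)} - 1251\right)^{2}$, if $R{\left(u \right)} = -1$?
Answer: $1565001$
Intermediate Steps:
$J{\left(D \right)} = 2$
$W{\left(s,g \right)} = 1 + s$ ($W{\left(s,g \right)} = s - -1 = s + 1 = 1 + s$)
$F{\left(b,P \right)} = 2$ ($F{\left(b,P \right)} = 2 \cdot 1 = 2$)
$n{\left(y,S \right)} = - 4 y$
$j{\left(x \right)} = - 8 x$ ($j{\left(x \right)} = x \left(\left(-4\right) 2\right) = x \left(-8\right) = - 8 x$)
$\left(j{\left(0 \right)} - 1251\right)^{2} = \left(\left(-8\right) 0 - 1251\right)^{2} = \left(0 - 1251\right)^{2} = \left(-1251\right)^{2} = 1565001$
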